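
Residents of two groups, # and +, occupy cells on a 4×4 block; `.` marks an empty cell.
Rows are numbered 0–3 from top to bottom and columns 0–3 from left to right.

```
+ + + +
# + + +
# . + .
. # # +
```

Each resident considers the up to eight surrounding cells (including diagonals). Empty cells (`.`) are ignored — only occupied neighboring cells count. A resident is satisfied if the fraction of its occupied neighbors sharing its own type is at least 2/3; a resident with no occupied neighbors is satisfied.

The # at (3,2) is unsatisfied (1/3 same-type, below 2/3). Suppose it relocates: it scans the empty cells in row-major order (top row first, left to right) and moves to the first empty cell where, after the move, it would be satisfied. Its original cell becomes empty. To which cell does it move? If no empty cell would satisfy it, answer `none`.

(3,0)

Vacating (3,2). Empty cells in order:
  (2,1): 3/6 same-type → still unsatisfied.
  (2,3): 0/4 same-type → still unsatisfied.
  (3,0): 2/2 same-type → satisfied — stop here.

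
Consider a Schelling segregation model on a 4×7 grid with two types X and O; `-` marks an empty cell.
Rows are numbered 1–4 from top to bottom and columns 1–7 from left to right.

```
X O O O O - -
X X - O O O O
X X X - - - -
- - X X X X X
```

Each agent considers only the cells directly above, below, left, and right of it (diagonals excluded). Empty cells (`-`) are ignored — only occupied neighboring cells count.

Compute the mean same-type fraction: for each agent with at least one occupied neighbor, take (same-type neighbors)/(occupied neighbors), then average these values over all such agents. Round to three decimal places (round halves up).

0.921

Row 1: (1,1)X 1/2 · (1,2)O 1/3 · (1,3)O 2/2 · (1,4)O 3/3 · (1,5)O 2/2
Row 2: (2,1)X 3/3 · (2,2)X 2/3 · (2,4)O 2/2 · (2,5)O 3/3 · (2,6)O 2/2 · (2,7)O 1/1
Row 3: (3,1)X 2/2 · (3,2)X 3/3 · (3,3)X 2/2
Row 4: (4,3)X 2/2 · (4,4)X 2/2 · (4,5)X 2/2 · (4,6)X 2/2 · (4,7)X 1/1
Sum over 19 agents: 1/2 + 1/3 + 2/2 + 3/3 + 2/2 + 3/3 + 2/3 + 2/2 + 3/3 + 2/2 + 1/1 + 2/2 + 3/3 + 2/2 + 2/2 + 2/2 + 2/2 + 2/2 + 1/1 = 35/2; mean = 35/2 ÷ 19 = 35/38 = 0.921052… → 0.921.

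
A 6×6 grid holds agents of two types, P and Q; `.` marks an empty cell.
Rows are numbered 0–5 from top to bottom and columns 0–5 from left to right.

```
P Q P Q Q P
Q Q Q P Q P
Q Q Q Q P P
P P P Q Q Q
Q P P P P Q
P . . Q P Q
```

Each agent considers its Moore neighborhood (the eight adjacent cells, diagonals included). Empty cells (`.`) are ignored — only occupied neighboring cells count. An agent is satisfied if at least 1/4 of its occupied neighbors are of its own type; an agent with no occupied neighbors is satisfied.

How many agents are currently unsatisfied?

Row 0: (0,0)P 0/3 unhappy · (0,1)Q 3/5 ok · (0,2)P 1/5 unhappy · (0,3)Q 3/5 ok · (0,4)Q 2/5 ok · (0,5)P 1/3 ok
Row 1: (1,0)Q 4/5 ok · (1,1)Q 6/8 ok · (1,2)Q 6/8 ok · (1,3)P 2/8 ok · (1,4)Q 3/8 ok · (1,5)P 3/5 ok
Row 2: (2,0)Q 3/5 ok · (2,1)Q 5/8 ok · (2,2)Q 5/8 ok · (2,3)Q 5/8 ok · (2,4)P 3/8 ok · (2,5)P 2/5 ok
Row 3: (3,0)P 2/5 ok · (3,1)P 4/8 ok · (3,2)P 4/8 ok · (3,3)Q 3/8 ok · (3,4)Q 4/8 ok · (3,5)Q 2/5 ok
Row 4: (4,0)Q 0/4 unhappy · (4,1)P 5/6 ok · (4,2)P 4/6 ok · (4,3)P 4/7 ok · (4,4)P 2/8 ok · (4,5)Q 3/5 ok
Row 5: (5,0)P 1/2 ok · (5,3)Q 0/4 unhappy · (5,4)P 2/5 ok · (5,5)Q 1/3 ok
Unsatisfied: (0,0), (0,2), (4,0), (5,3) — 4 in total.

4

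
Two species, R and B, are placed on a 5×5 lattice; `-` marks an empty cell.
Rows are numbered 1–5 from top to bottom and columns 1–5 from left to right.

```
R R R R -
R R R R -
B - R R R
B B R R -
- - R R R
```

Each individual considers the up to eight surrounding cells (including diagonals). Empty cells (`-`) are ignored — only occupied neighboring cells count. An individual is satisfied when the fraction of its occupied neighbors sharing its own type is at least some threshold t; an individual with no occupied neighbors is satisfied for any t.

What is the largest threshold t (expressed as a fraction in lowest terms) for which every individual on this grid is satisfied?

Row 1: (1,1)R 3/3 · (1,2)R 5/5 · (1,3)R 5/5 · (1,4)R 3/3
Row 2: (2,1)R 3/4 · (2,2)R 6/7 · (2,3)R 7/7 · (2,4)R 6/6
Row 3: (3,1)B 2/4 · (3,3)R 6/7 · (3,4)R 6/6 · (3,5)R 3/3
Row 4: (4,1)B 2/2 · (4,2)B 2/5 · (4,3)R 5/6 · (4,4)R 7/7
Row 5: (5,3)R 3/4 · (5,4)R 4/4 · (5,5)R 2/2
The smallest same-type fraction is 2/5 at (4,2), which reduces to 2/5. Any threshold above that leaves this individual unsatisfied.

2/5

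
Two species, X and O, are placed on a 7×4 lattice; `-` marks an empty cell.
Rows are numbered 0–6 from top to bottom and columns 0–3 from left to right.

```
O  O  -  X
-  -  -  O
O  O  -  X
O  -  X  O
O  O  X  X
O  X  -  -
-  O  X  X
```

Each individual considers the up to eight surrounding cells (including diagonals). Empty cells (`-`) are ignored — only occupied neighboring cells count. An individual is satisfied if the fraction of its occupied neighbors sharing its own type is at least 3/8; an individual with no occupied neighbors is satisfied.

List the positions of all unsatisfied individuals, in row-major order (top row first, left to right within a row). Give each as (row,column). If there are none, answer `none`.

Row 0: (0,0)O 1/1 ok · (0,1)O 1/1 ok · (0,3)X 0/1 unhappy
Row 1: (1,3)O 0/2 unhappy
Row 2: (2,0)O 2/2 ok · (2,1)O 2/3 ok · (2,3)X 1/3 unhappy
Row 3: (3,0)O 4/4 ok · (3,2)X 3/6 ok · (3,3)O 0/4 unhappy
Row 4: (4,0)O 3/4 ok · (4,1)O 3/6 ok · (4,2)X 3/5 ok · (4,3)X 2/3 ok
Row 5: (5,0)O 3/4 ok · (5,1)X 2/6 unhappy
Row 6: (6,1)O 1/3 unhappy · (6,2)X 2/3 ok · (6,3)X 1/1 ok

(0,3), (1,3), (2,3), (3,3), (5,1), (6,1)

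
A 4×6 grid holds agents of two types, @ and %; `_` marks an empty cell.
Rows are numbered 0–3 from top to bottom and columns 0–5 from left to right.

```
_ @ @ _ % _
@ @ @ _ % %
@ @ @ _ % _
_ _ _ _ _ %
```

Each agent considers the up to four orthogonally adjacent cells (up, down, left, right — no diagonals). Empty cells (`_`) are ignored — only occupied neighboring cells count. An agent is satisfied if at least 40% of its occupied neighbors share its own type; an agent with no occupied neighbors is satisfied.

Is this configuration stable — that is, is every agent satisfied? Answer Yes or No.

Row 0: (0,1)@ 2/2 satisfied · (0,2)@ 2/2 satisfied · (0,4)% 1/1 satisfied
Row 1: (1,0)@ 2/2 satisfied · (1,1)@ 4/4 satisfied · (1,2)@ 3/3 satisfied · (1,4)% 3/3 satisfied · (1,5)% 1/1 satisfied
Row 2: (2,0)@ 2/2 satisfied · (2,1)@ 3/3 satisfied · (2,2)@ 2/2 satisfied · (2,4)% 1/1 satisfied
Row 3: (3,5)% 0/0 satisfied
All meet the threshold, so the configuration is stable.

Yes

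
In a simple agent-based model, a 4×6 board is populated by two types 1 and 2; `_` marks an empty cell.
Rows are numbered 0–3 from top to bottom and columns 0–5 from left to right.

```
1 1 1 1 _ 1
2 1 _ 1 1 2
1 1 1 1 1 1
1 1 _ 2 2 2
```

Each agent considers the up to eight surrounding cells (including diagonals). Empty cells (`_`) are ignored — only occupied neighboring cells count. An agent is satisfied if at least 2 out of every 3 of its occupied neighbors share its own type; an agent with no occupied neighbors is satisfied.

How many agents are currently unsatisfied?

8

(0,0)1 2/3 ok
(0,1)1 3/4 ok
(0,2)1 4/4 ok
(0,3)1 3/3 ok
(0,5)1 1/2 unhappy
(1,0)2 0/5 unhappy
(1,1)1 6/7 ok
(1,3)1 6/6 ok
(1,4)1 6/7 ok
(1,5)2 0/4 unhappy
(2,0)1 4/5 ok
(2,1)1 5/6 ok
(2,2)1 5/6 ok
(2,3)1 4/6 ok
(2,4)1 4/8 unhappy
(2,5)1 2/5 unhappy
(3,0)1 3/3 ok
(3,1)1 4/4 ok
(3,3)2 1/4 unhappy
(3,4)2 2/5 unhappy
(3,5)2 1/3 unhappy
Unsatisfied: (0,5), (1,0), (1,5), (2,4), (2,5), (3,3), (3,4), (3,5) — 8 in total.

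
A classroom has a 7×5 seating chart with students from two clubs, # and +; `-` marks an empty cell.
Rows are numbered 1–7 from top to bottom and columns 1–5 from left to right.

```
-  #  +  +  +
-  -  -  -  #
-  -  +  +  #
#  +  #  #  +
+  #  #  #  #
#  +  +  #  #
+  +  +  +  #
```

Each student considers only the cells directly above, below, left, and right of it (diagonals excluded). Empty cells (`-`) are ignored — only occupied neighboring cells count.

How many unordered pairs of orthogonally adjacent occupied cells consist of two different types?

21

Scan each occupied cell's neighbors to the right and below so each pair is counted once.
From row 1: 2 unlike of 4 pairs (running 2/4).
From row 2: 0 unlike of 1 pairs (running 2/5).
From row 3: 4 unlike of 5 pairs (running 6/10).
From row 4: 6 unlike of 9 pairs (running 12/19).
From row 5: 4 unlike of 9 pairs (running 16/28).
From row 6: 4 unlike of 9 pairs (running 20/37).
From row 7: 1 unlike of 4 pairs (running 21/41).
Total adjacent occupied pairs: 41; unlike-type pairs: 21.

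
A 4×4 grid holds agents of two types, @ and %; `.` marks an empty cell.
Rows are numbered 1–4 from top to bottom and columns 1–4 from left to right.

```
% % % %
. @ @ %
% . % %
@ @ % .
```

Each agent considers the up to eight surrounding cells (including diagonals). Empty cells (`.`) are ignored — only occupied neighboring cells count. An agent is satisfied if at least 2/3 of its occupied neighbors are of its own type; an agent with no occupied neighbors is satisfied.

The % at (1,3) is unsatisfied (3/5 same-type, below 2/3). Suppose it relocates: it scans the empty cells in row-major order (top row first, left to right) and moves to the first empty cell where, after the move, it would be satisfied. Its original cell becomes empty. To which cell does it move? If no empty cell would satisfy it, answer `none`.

Vacating (1,3). Empty cells in order:
  (2,1): 3/4 same-type → satisfied — stop here.

(2,1)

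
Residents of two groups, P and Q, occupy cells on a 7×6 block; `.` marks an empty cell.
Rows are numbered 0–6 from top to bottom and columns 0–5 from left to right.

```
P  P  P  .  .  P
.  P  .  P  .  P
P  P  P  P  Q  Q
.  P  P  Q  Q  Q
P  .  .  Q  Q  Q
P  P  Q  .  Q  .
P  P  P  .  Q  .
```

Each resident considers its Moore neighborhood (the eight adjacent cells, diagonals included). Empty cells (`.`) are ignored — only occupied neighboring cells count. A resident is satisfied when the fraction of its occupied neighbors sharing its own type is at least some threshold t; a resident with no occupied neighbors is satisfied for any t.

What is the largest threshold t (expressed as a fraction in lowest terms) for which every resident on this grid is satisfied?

1/4

(0,0)P 2/2
(0,1)P 3/3
(0,2)P 3/3
(0,5)P 1/1
(1,1)P 6/6
(1,3)P 3/4
(1,5)P 1/3
(2,0)P 3/3
(2,1)P 5/5
(2,2)P 6/7
(2,3)P 3/6
(2,4)Q 4/7
(2,5)Q 3/4
(3,1)P 5/5
(3,2)P 4/6
(3,3)Q 4/7
(3,4)Q 7/8
(3,5)Q 5/5
(4,0)P 3/3
(4,3)Q 5/6
(4,4)Q 6/6
(4,5)Q 4/4
(5,0)P 4/4
(5,1)P 5/6
(5,2)Q 1/4
(5,4)Q 4/4
(6,0)P 3/3
(6,1)P 4/5
(6,2)P 2/3
(6,4)Q 1/1
The smallest same-type fraction is 1/4 at (5,2), which reduces to 1/4. Any threshold above that leaves this resident unsatisfied.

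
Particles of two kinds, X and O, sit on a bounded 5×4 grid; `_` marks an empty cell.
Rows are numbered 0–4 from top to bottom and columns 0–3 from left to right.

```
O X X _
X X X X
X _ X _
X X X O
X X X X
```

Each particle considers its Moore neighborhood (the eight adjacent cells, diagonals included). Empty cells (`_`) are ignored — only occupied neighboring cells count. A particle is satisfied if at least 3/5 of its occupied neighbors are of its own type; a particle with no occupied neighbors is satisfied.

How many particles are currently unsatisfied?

2

Row 0: (0,0)O 0/3 unhappy · (0,1)X 4/5 ok · (0,2)X 4/4 ok
Row 1: (1,0)X 3/4 ok · (1,1)X 6/7 ok · (1,2)X 5/5 ok · (1,3)X 3/3 ok
Row 2: (2,0)X 4/4 ok · (2,2)X 5/6 ok
Row 3: (3,0)X 4/4 ok · (3,1)X 7/7 ok · (3,2)X 5/6 ok · (3,3)O 0/4 unhappy
Row 4: (4,0)X 3/3 ok · (4,1)X 5/5 ok · (4,2)X 4/5 ok · (4,3)X 2/3 ok
Unsatisfied: (0,0), (3,3) — 2 in total.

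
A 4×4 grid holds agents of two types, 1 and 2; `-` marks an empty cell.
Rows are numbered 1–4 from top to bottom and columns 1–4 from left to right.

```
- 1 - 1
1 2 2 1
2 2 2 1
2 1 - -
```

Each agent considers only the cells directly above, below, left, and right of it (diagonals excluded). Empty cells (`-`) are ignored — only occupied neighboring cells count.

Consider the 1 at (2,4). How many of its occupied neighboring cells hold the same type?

2

Occupied neighbors of (2,4): (1,4)=1, (3,4)=1, (2,3)=2.
Same type (1): 2 of 3.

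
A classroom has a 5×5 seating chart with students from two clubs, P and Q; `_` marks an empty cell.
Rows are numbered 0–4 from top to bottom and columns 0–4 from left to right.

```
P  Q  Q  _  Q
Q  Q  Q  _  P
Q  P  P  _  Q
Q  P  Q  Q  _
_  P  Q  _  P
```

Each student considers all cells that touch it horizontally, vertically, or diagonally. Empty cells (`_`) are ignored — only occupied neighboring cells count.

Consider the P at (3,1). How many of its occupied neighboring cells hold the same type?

3

Occupied neighbors of (3,1): (2,0)=Q, (2,1)=P, (2,2)=P, (3,0)=Q, (3,2)=Q, (4,1)=P, (4,2)=Q.
Same type (P): 3 of 7.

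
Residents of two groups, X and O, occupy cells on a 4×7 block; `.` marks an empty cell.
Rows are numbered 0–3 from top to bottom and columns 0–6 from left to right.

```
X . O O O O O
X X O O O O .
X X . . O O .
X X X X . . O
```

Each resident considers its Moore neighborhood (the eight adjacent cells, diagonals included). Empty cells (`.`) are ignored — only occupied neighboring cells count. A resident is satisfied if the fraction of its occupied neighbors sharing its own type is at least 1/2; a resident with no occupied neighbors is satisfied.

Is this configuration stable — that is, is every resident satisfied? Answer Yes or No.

Yes

Row 0: (0,0)X 2/2 satisfied · (0,2)O 3/4 satisfied · (0,3)O 5/5 satisfied · (0,4)O 5/5 satisfied · (0,5)O 4/4 satisfied · (0,6)O 2/2 satisfied
Row 1: (1,0)X 4/4 satisfied · (1,1)X 4/6 satisfied · (1,2)O 3/5 satisfied · (1,3)O 6/6 satisfied · (1,4)O 7/7 satisfied · (1,5)O 6/6 satisfied
Row 2: (2,0)X 5/5 satisfied · (2,1)X 6/7 satisfied · (2,4)O 4/5 satisfied · (2,5)O 4/4 satisfied
Row 3: (3,0)X 3/3 satisfied · (3,1)X 4/4 satisfied · (3,2)X 3/3 satisfied · (3,3)X 1/2 satisfied · (3,6)O 1/1 satisfied
All meet the threshold, so the configuration is stable.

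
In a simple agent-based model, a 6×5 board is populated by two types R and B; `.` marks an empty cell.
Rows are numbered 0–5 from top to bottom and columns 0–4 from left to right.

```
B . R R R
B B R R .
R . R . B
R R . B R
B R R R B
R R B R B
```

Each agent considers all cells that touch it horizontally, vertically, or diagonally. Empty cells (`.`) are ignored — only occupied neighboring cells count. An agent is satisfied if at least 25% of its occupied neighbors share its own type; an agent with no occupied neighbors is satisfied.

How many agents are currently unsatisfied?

Row 0: (0,0)B 2/2 ok · (0,2)R 3/4 ok · (0,3)R 4/4 ok · (0,4)R 2/2 ok
Row 1: (1,0)B 2/3 ok · (1,1)B 2/6 ok · (1,2)R 4/5 ok · (1,3)R 5/6 ok
Row 2: (2,0)R 2/4 ok · (2,2)R 3/5 ok · (2,4)B 1/3 ok
Row 3: (3,0)R 3/4 ok · (3,1)R 5/6 ok · (3,3)B 2/6 ok · (3,4)R 1/4 ok
Row 4: (4,0)B 0/5 unhappy · (4,1)R 5/7 ok · (4,2)R 5/7 ok · (4,3)R 3/7 ok · (4,4)B 2/5 ok
Row 5: (5,0)R 2/3 ok · (5,1)R 3/5 ok · (5,2)B 0/5 unhappy · (5,3)R 2/5 ok · (5,4)B 1/3 ok
Unsatisfied: (4,0), (5,2) — 2 in total.

2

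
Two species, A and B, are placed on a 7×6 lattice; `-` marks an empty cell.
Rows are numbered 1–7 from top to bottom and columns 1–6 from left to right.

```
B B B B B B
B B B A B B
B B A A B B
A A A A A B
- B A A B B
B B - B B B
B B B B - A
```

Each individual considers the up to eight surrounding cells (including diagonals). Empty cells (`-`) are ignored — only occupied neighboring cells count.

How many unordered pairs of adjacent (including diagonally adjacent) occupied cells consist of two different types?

35

Scan each occupied cell's neighbors to the right and below (and the two forward diagonals) so each pair is counted once.
Row 1: B(1,1)–B(1,2)= B(1,1)–B(2,1)= B(1,1)–B(2,2)= B(1,2)–B(1,3)= B(1,2)–B(2,2)= B(1,2)–B(2,3)= B(1,2)–B(2,1)= B(1,3)–B(1,4)= B(1,3)–B(2,3)= B(1,3)–A(2,4)≠ B(1,3)–B(2,2)= B(1,4)–B(1,5)= B(1,4)–A(2,4)≠ B(1,4)–B(2,5)= B(1,4)–B(2,3)= B(1,5)–B(1,6)= B(1,5)–B(2,5)= B(1,5)–B(2,6)= B(1,5)–A(2,4)≠ B(1,6)–B(2,6)= B(1,6)–B(2,5)=  → 3/21 unlike.
Row 2: B(2,1)–B(2,2)= B(2,1)–B(3,1)= B(2,1)–B(3,2)= B(2,2)–B(2,3)= B(2,2)–B(3,2)= B(2,2)–A(3,3)≠ B(2,2)–B(3,1)= B(2,3)–A(2,4)≠ B(2,3)–A(3,3)≠ B(2,3)–A(3,4)≠ B(2,3)–B(3,2)= A(2,4)–B(2,5)≠ A(2,4)–A(3,4)= A(2,4)–B(3,5)≠ A(2,4)–A(3,3)= B(2,5)–B(2,6)= B(2,5)–B(3,5)= B(2,5)–B(3,6)= B(2,5)–A(3,4)≠ B(2,6)–B(3,6)= B(2,6)–B(3,5)=  → 7/21 unlike.
Row 3: B(3,1)–B(3,2)= B(3,1)–A(4,1)≠ B(3,1)–A(4,2)≠ B(3,2)–A(3,3)≠ B(3,2)–A(4,2)≠ B(3,2)–A(4,3)≠ B(3,2)–A(4,1)≠ A(3,3)–A(3,4)= A(3,3)–A(4,3)= A(3,3)–A(4,4)= A(3,3)–A(4,2)= A(3,4)–B(3,5)≠ A(3,4)–A(4,4)= A(3,4)–A(4,5)= A(3,4)–A(4,3)= B(3,5)–B(3,6)= B(3,5)–A(4,5)≠ B(3,5)–B(4,6)= B(3,5)–A(4,4)≠ B(3,6)–B(4,6)= B(3,6)–A(4,5)≠  → 10/21 unlike.
Row 4: A(4,1)–A(4,2)= A(4,1)–B(5,2)≠ A(4,2)–A(4,3)= A(4,2)–B(5,2)≠ A(4,2)–A(5,3)= A(4,3)–A(4,4)= A(4,3)–A(5,3)= A(4,3)–A(5,4)= A(4,3)–B(5,2)≠ A(4,4)–A(4,5)= A(4,4)–A(5,4)= A(4,4)–B(5,5)≠ A(4,4)–A(5,3)= A(4,5)–B(4,6)≠ A(4,5)–B(5,5)≠ A(4,5)–B(5,6)≠ A(4,5)–A(5,4)= B(4,6)–B(5,6)= B(4,6)–B(5,5)=  → 7/19 unlike.
Row 5: B(5,2)–A(5,3)≠ B(5,2)–B(6,2)= B(5,2)–B(6,1)= A(5,3)–A(5,4)= A(5,3)–B(6,4)≠ A(5,3)–B(6,2)≠ A(5,4)–B(5,5)≠ A(5,4)–B(6,4)≠ A(5,4)–B(6,5)≠ B(5,5)–B(5,6)= B(5,5)–B(6,5)= B(5,5)–B(6,6)= B(5,5)–B(6,4)= B(5,6)–B(6,6)= B(5,6)–B(6,5)=  → 6/15 unlike.
Row 6: B(6,1)–B(6,2)= B(6,1)–B(7,1)= B(6,1)–B(7,2)= B(6,2)–B(7,2)= B(6,2)–B(7,3)= B(6,2)–B(7,1)= B(6,4)–B(6,5)= B(6,4)–B(7,4)= B(6,4)–B(7,3)= B(6,5)–B(6,6)= B(6,5)–A(7,6)≠ B(6,5)–B(7,4)= B(6,6)–A(7,6)≠  → 2/13 unlike.
Row 7: B(7,1)–B(7,2)= B(7,2)–B(7,3)= B(7,3)–B(7,4)=  → 0/3 unlike.
Total adjacent occupied pairs: 113; unlike-type pairs: 35.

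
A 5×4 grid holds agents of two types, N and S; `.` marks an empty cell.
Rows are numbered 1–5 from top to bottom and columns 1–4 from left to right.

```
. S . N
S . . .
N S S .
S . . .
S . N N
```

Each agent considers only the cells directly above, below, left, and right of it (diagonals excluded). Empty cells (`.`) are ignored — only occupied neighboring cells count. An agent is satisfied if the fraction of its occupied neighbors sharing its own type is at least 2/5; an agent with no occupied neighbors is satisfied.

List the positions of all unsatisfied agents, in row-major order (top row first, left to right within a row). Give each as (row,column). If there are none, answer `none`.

Row 1: (1,2)S 0/0 satisfied · (1,4)N 0/0 satisfied
Row 2: (2,1)S 0/1 not
Row 3: (3,1)N 0/3 not · (3,2)S 1/2 satisfied · (3,3)S 1/1 satisfied
Row 4: (4,1)S 1/2 satisfied
Row 5: (5,1)S 1/1 satisfied · (5,3)N 1/1 satisfied · (5,4)N 1/1 satisfied

(2,1), (3,1)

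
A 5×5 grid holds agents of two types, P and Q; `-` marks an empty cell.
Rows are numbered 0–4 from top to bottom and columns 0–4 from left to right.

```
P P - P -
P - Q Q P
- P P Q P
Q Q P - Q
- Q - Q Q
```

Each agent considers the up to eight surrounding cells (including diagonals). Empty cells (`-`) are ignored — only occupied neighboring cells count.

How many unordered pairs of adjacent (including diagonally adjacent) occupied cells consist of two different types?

Scan each occupied cell's neighbors to the right and below (and the two forward diagonals) so each pair is counted once.
Row 0: P(0,0)–P(0,1)= P(0,0)–P(1,0)= P(0,1)–Q(1,2)≠ P(0,1)–P(1,0)= P(0,3)–Q(1,3)≠ P(0,3)–P(1,4)= P(0,3)–Q(1,2)≠  → 3/7 unlike.
Row 1: P(1,0)–P(2,1)= Q(1,2)–Q(1,3)= Q(1,2)–P(2,2)≠ Q(1,2)–Q(2,3)= Q(1,2)–P(2,1)≠ Q(1,3)–P(1,4)≠ Q(1,3)–Q(2,3)= Q(1,3)–P(2,4)≠ Q(1,3)–P(2,2)≠ P(1,4)–P(2,4)= P(1,4)–Q(2,3)≠  → 6/11 unlike.
Row 2: P(2,1)–P(2,2)= P(2,1)–Q(3,1)≠ P(2,1)–P(3,2)= P(2,1)–Q(3,0)≠ P(2,2)–Q(2,3)≠ P(2,2)–P(3,2)= P(2,2)–Q(3,1)≠ Q(2,3)–P(2,4)≠ Q(2,3)–Q(3,4)= Q(2,3)–P(3,2)≠ P(2,4)–Q(3,4)≠  → 7/11 unlike.
Row 3: Q(3,0)–Q(3,1)= Q(3,0)–Q(4,1)= Q(3,1)–P(3,2)≠ Q(3,1)–Q(4,1)= P(3,2)–Q(4,3)≠ P(3,2)–Q(4,1)≠ Q(3,4)–Q(4,4)= Q(3,4)–Q(4,3)=  → 3/8 unlike.
Row 4: Q(4,3)–Q(4,4)=  → 0/1 unlike.
Total adjacent occupied pairs: 38; unlike-type pairs: 19.

19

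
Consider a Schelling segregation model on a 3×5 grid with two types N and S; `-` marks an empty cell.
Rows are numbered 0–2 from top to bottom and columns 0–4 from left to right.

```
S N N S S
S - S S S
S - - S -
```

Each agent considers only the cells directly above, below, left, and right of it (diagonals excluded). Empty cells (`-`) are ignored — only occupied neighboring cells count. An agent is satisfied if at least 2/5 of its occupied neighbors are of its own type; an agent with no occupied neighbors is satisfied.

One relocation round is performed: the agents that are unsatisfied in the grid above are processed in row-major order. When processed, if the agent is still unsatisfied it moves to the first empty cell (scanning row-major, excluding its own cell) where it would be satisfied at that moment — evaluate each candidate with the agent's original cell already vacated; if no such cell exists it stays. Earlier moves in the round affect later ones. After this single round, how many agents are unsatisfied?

Initially unsatisfied (in order): (0,2).
  (0,2): no empty cell satisfies it; stays.
Resulting grid:
S N N S S
S - S S S
S - - S -
Unsatisfied now: (0,2).

1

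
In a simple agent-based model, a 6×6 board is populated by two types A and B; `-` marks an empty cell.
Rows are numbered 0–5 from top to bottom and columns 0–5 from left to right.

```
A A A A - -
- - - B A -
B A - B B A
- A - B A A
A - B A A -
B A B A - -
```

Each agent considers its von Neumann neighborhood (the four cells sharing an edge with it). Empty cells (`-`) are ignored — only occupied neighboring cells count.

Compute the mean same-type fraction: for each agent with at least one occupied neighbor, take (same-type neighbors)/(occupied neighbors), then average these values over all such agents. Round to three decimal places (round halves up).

Row 0: (0,0)A 1/1 · (0,1)A 2/2 · (0,2)A 2/2 · (0,3)A 1/2
Row 1: (1,3)B 1/3 · (1,4)A 0/2
Row 2: (2,0)B 0/1 · (2,1)A 1/2 · (2,3)B 3/3 · (2,4)B 1/4 · (2,5)A 1/2
Row 3: (3,1)A 1/1 · (3,3)B 1/3 · (3,4)A 2/4 · (3,5)A 2/2
Row 4: (4,0)A 0/1 · (4,2)B 1/2 · (4,3)A 2/4 · (4,4)A 2/2
Row 5: (5,0)B 0/2 · (5,1)A 0/2 · (5,2)B 1/3 · (5,3)A 1/2
Sum over 23 agents: 1/1 + 2/2 + 2/2 + 1/2 + 1/3 + 0/2 + 0/1 + 1/2 + 3/3 + 1/4 + 1/2 + 1/1 + 1/3 + 2/4 + 2/2 + 0/1 + 1/2 + 2/4 + 2/2 + 0/2 + 0/2 + 1/3 + 1/2 = 47/4; mean = 47/4 ÷ 23 = 47/92 = 0.510869… → 0.511.

0.511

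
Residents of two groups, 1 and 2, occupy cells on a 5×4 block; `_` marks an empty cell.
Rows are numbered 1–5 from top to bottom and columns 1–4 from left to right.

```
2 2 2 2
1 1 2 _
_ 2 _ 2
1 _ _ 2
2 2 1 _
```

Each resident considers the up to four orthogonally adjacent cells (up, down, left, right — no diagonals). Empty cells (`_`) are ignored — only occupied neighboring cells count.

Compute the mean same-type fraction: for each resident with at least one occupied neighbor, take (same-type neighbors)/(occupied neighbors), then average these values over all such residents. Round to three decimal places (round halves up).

(1,1)2 1/2
(1,2)2 2/3
(1,3)2 3/3
(1,4)2 1/1
(2,1)1 1/2
(2,2)1 1/4
(2,3)2 1/2
(3,2)2 0/1
(3,4)2 1/1
(4,1)1 0/1
(4,4)2 1/1
(5,1)2 1/2
(5,2)2 1/2
(5,3)1 0/1
Sum over 14 residents: 1/2 + 2/3 + 3/3 + 1/1 + 1/2 + 1/4 + 1/2 + 0/1 + 1/1 + 0/1 + 1/1 + 1/2 + 1/2 + 0/1 = 89/12; mean = 89/12 ÷ 14 = 89/168 = 0.529761… → 0.530.

0.530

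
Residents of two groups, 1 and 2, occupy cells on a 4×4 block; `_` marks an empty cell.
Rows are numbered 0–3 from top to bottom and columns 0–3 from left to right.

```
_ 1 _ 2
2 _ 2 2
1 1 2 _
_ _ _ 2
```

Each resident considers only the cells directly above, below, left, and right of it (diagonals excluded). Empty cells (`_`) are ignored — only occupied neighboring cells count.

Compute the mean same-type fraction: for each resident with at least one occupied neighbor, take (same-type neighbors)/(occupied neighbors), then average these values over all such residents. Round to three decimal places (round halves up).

0.643

Row 0: (0,1)1 — no occupied neighbors · (0,3)2 1/1
Row 1: (1,0)2 0/1 · (1,2)2 2/2 · (1,3)2 2/2
Row 2: (2,0)1 1/2 · (2,1)1 1/2 · (2,2)2 1/2
Row 3: (3,3)2 — no occupied neighbors
Sum over 7 residents: 1/1 + 0/1 + 2/2 + 2/2 + 1/2 + 1/2 + 1/2 = 9/2; mean = 9/2 ÷ 7 = 9/14 = 0.642857… → 0.643.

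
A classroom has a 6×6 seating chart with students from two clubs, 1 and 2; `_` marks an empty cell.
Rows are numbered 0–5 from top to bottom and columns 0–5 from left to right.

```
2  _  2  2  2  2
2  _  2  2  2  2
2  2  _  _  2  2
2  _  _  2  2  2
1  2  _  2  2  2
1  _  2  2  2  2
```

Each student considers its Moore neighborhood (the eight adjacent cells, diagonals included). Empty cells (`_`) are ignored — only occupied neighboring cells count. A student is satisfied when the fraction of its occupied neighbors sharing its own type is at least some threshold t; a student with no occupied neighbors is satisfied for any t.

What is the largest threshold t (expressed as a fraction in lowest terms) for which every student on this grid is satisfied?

Row 0: (0,0)2 1/1 · (0,2)2 3/3 · (0,3)2 5/5 · (0,4)2 5/5 · (0,5)2 3/3
Row 1: (1,0)2 3/3 · (1,2)2 4/4 · (1,3)2 6/6 · (1,4)2 7/7 · (1,5)2 5/5
Row 2: (2,0)2 3/3 · (2,1)2 4/4 · (2,4)2 7/7 · (2,5)2 5/5
Row 3: (3,0)2 3/4 · (3,3)2 4/4 · (3,4)2 7/7 · (3,5)2 5/5
Row 4: (4,0)1 1/3 · (4,1)2 2/4 · (4,3)2 6/6 · (4,4)2 8/8 · (4,5)2 5/5
Row 5: (5,0)1 1/2 · (5,2)2 3/3 · (5,3)2 4/4 · (5,4)2 5/5 · (5,5)2 3/3
The smallest same-type fraction is 1/3 at (4,0), which reduces to 1/3. Any threshold above that leaves this student unsatisfied.

1/3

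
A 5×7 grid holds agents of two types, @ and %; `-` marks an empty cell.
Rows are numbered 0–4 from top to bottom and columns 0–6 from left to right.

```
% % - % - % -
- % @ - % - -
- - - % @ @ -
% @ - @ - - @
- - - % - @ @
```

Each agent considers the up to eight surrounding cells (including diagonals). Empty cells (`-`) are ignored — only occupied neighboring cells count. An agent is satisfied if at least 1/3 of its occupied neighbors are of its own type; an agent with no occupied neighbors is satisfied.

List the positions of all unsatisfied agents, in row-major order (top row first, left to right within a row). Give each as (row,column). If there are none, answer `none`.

(0,0)% 2/2 satisfied
(0,1)% 2/3 satisfied
(0,3)% 1/2 satisfied
(0,5)% 1/1 satisfied
(1,1)% 2/3 satisfied
(1,2)@ 0/4 not
(1,4)% 3/5 satisfied
(2,3)% 1/4 not
(2,4)@ 2/4 satisfied
(2,5)@ 2/3 satisfied
(3,0)% 0/1 not
(3,1)@ 0/1 not
(3,3)@ 1/3 satisfied
(3,6)@ 3/3 satisfied
(4,3)% 0/1 not
(4,5)@ 2/2 satisfied
(4,6)@ 2/2 satisfied

(1,2), (2,3), (3,0), (3,1), (4,3)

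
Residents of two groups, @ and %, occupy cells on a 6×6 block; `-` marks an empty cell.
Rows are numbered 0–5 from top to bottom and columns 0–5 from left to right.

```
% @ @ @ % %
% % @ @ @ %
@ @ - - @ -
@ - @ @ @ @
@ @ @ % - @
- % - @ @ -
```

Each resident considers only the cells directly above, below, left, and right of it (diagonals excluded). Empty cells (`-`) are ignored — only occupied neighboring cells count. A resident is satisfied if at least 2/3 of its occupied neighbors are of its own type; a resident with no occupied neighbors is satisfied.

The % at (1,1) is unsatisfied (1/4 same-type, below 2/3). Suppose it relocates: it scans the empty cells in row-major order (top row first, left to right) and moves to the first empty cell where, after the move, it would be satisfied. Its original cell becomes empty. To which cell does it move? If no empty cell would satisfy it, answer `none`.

Vacating (1,1). Empty cells in order:
  (2,2): 0/3 same-type → still unsatisfied.
  (2,3): 0/3 same-type → still unsatisfied.
  (2,5): 1/3 same-type → still unsatisfied.
  (3,1): 0/4 same-type → still unsatisfied.
  (4,4): 1/4 same-type → still unsatisfied.
  (5,0): 1/2 same-type → still unsatisfied.
  (5,2): 1/3 same-type → still unsatisfied.
  (5,5): 0/2 same-type → still unsatisfied.

none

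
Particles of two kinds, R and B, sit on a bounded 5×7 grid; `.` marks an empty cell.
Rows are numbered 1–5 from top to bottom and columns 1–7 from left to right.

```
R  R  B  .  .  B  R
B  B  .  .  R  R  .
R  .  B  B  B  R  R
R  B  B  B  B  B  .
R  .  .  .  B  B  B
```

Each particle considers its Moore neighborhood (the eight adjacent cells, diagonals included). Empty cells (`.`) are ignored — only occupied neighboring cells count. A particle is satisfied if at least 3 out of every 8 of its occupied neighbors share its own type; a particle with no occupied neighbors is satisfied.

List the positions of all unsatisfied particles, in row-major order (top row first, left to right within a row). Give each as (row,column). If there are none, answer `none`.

(1,1), (1,2), (1,6), (2,1), (3,1)

Row 1: (1,1)R 1/3 unhappy · (1,2)R 1/4 unhappy · (1,3)B 1/2 ok · (1,6)B 0/3 unhappy · (1,7)R 1/2 ok
Row 2: (2,1)B 1/4 unhappy · (2,2)B 3/6 ok · (2,5)R 2/5 ok · (2,6)R 4/6 ok
Row 3: (3,1)R 1/4 unhappy · (3,3)B 5/5 ok · (3,4)B 5/6 ok · (3,5)B 4/7 ok · (3,6)R 3/6 ok · (3,7)R 2/3 ok
Row 4: (4,1)R 2/3 ok · (4,2)B 2/5 ok · (4,3)B 4/4 ok · (4,4)B 6/6 ok · (4,5)B 6/7 ok · (4,6)B 5/7 ok
Row 5: (5,1)R 1/2 ok · (5,5)B 4/4 ok · (5,6)B 4/4 ok · (5,7)B 2/2 ok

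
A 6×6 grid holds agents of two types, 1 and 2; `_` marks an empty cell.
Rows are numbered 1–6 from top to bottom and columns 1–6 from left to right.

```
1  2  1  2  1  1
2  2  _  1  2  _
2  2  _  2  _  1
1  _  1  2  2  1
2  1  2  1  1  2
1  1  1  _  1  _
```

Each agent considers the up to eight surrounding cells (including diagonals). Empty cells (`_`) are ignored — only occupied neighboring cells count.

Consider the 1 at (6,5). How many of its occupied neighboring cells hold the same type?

2

Occupied neighbors of (6,5): (5,4)=1, (5,5)=1, (5,6)=2.
Same type (1): 2 of 3.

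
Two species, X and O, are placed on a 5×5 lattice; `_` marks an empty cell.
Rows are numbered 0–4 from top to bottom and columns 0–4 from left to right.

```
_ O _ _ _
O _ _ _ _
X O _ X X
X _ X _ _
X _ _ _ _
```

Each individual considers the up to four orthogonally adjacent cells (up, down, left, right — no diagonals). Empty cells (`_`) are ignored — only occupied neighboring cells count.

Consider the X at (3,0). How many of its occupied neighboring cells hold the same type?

2

Occupied neighbors of (3,0): (2,0)=X, (4,0)=X.
Same type (X): 2 of 2.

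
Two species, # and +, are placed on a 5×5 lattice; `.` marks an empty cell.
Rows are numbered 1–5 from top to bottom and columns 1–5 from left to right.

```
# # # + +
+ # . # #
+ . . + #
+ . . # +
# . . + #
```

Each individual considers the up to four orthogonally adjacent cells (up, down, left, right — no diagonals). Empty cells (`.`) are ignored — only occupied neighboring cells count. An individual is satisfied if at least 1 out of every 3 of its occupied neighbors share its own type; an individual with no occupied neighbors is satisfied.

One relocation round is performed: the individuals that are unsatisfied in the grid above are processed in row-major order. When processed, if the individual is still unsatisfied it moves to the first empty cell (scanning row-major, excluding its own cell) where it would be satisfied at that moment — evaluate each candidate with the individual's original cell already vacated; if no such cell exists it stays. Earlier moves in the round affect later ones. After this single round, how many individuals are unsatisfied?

Initially unsatisfied (in order): (3,4), (4,4), (4,5), (5,1), (5,4), (5,5).
  (3,4) → (3,2).
  (4,4) → (2,3).
  (4,5) → (3,3).
  (5,1) → (3,4).
  (5,4) → (4,2).
  (5,5): now satisfied by earlier moves; stays.
Resulting grid:
# # # + +
+ # # # #
+ + + # #
+ + . . .
. . . . #
All satisfied now.

0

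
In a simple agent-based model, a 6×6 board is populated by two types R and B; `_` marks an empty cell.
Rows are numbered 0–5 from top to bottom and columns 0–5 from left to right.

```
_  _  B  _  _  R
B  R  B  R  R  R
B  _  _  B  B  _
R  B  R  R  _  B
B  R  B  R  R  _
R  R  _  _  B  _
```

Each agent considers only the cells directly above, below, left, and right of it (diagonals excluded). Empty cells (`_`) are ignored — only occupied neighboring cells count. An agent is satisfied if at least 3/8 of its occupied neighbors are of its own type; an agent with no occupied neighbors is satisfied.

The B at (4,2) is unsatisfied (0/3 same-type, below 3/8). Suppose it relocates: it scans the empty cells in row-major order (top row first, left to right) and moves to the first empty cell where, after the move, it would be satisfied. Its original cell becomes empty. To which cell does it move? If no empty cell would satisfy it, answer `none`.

Vacating (4,2). Empty cells in order:
  (0,0): 1/1 same-type → satisfied — stop here.

(0,0)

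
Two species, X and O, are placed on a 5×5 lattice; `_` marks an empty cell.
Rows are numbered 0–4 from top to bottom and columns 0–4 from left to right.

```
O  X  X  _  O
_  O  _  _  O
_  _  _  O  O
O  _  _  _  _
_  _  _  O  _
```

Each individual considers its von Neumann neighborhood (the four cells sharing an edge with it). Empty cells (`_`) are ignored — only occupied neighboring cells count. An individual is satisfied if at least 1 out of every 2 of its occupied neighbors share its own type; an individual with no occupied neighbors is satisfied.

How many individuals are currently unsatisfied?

(0,0)O 0/1 ✗
(0,1)X 1/3 ✗
(0,2)X 1/1 ✓
(0,4)O 1/1 ✓
(1,1)O 0/1 ✗
(1,4)O 2/2 ✓
(2,3)O 1/1 ✓
(2,4)O 2/2 ✓
(3,0)O 0/0 ✓
(4,3)O 0/0 ✓
Unsatisfied: (0,0), (0,1), (1,1) — 3 in total.

3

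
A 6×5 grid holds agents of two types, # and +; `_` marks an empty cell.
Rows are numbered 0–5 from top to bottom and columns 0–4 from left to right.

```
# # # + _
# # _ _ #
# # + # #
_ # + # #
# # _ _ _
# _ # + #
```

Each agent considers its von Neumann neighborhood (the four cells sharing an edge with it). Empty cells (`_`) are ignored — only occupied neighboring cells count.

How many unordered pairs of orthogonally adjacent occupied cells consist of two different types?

Scan each occupied cell's neighbors to the right and below so each pair is counted once.
From row 0: 1 unlike of 5 pairs (running 1/5).
From row 1: 0 unlike of 4 pairs (running 1/9).
From row 2: 2 unlike of 8 pairs (running 3/17).
From row 3: 2 unlike of 4 pairs (running 5/21).
From row 4: 0 unlike of 2 pairs (running 5/23).
From row 5: 2 unlike of 2 pairs (running 7/25).
Total adjacent occupied pairs: 25; unlike-type pairs: 7.

7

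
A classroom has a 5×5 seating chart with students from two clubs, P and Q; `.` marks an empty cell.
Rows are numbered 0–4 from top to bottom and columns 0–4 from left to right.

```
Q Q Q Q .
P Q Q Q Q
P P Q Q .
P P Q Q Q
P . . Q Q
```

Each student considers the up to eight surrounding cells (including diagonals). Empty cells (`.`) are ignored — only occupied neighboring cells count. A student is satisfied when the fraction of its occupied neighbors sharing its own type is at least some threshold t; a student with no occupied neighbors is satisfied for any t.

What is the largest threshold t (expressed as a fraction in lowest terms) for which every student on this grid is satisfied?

(0,0)Q 2/3
(0,1)Q 4/5
(0,2)Q 5/5
(0,3)Q 4/4
(1,0)P 2/5
(1,1)Q 5/8
(1,2)Q 7/8
(1,3)Q 6/6
(1,4)Q 3/3
(2,0)P 4/5
(2,1)P 4/8
(2,2)Q 6/8
(2,3)Q 7/7
(3,0)P 4/4
(3,1)P 4/6
(3,2)Q 4/6
(3,3)Q 6/6
(3,4)Q 4/4
(4,0)P 2/2
(4,3)Q 4/4
(4,4)Q 3/3
The smallest same-type fraction is 2/5 at (1,0), which reduces to 2/5. Any threshold above that leaves this student unsatisfied.

2/5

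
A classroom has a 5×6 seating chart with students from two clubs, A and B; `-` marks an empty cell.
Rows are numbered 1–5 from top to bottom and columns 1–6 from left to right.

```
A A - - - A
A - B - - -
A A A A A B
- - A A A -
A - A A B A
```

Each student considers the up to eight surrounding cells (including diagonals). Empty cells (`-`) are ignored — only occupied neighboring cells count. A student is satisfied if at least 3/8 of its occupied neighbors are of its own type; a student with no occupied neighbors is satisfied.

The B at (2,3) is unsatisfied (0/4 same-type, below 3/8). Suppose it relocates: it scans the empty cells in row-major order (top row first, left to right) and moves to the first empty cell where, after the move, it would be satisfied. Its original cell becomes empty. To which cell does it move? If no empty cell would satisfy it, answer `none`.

(1,4)

Vacating (2,3). Empty cells in order:
  (1,3): 0/1 same-type → still unsatisfied.
  (1,4): 0/0 same-type → satisfied — stop here.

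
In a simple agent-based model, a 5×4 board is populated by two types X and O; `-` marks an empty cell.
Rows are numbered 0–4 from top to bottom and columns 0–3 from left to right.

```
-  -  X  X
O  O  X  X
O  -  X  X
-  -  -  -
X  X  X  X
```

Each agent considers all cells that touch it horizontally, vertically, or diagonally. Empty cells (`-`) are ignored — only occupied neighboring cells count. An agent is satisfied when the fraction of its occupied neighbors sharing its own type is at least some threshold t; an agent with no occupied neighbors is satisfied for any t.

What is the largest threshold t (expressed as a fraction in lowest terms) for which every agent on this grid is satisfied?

(0,2)X 3/4
(0,3)X 3/3
(1,0)O 2/2
(1,1)O 2/5
(1,2)X 5/6
(1,3)X 5/5
(2,0)O 2/2
(2,2)X 3/4
(2,3)X 3/3
(4,0)X 1/1
(4,1)X 2/2
(4,2)X 2/2
(4,3)X 1/1
The smallest same-type fraction is 2/5 at (1,1), which reduces to 2/5. Any threshold above that leaves this agent unsatisfied.

2/5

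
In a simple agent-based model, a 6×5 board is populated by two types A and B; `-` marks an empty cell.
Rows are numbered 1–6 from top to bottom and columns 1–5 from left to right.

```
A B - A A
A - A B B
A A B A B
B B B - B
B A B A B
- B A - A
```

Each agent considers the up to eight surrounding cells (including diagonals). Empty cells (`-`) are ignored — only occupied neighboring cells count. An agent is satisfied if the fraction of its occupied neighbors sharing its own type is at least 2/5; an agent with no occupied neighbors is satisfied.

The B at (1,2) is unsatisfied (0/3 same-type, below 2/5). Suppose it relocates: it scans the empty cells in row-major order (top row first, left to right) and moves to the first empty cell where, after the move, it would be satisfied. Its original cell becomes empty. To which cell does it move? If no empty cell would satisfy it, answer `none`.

(4,4)

Vacating (1,2). Empty cells in order:
  (1,3): 1/3 same-type → still unsatisfied.
  (2,2): 1/6 same-type → still unsatisfied.
  (4,4): 6/8 same-type → satisfied — stop here.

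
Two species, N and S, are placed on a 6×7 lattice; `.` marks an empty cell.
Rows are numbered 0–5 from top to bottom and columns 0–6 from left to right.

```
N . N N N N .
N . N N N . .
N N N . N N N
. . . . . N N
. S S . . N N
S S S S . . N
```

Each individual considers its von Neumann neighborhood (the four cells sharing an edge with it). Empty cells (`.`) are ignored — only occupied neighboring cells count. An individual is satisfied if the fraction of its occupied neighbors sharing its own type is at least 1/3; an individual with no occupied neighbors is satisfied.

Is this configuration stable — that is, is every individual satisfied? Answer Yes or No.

Yes

Row 0: (0,0)N 1/1 satisfied · (0,2)N 2/2 satisfied · (0,3)N 3/3 satisfied · (0,4)N 3/3 satisfied · (0,5)N 1/1 satisfied
Row 1: (1,0)N 2/2 satisfied · (1,2)N 3/3 satisfied · (1,3)N 3/3 satisfied · (1,4)N 3/3 satisfied
Row 2: (2,0)N 2/2 satisfied · (2,1)N 2/2 satisfied · (2,2)N 2/2 satisfied · (2,4)N 2/2 satisfied · (2,5)N 3/3 satisfied · (2,6)N 2/2 satisfied
Row 3: (3,5)N 3/3 satisfied · (3,6)N 3/3 satisfied
Row 4: (4,1)S 2/2 satisfied · (4,2)S 2/2 satisfied · (4,5)N 2/2 satisfied · (4,6)N 3/3 satisfied
Row 5: (5,0)S 1/1 satisfied · (5,1)S 3/3 satisfied · (5,2)S 3/3 satisfied · (5,3)S 1/1 satisfied · (5,6)N 1/1 satisfied
All meet the threshold, so the configuration is stable.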